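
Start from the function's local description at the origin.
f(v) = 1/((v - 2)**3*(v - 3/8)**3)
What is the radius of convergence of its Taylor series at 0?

Denominator factor (v - 3/8)^3: pole of order 3 at 3/8, modulus 3/8.
Denominator factor (v - 2)^3: pole of order 3 at 2, modulus 2.
The radius of convergence is the smallest modulus among the singular points: 3/8.

The radius of convergence is 3/8.


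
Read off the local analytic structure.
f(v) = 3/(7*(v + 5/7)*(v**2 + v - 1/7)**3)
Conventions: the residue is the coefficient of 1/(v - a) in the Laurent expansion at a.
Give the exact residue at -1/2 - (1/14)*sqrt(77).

The residue is 50421/9826 + (4533921/13078406)*sqrt(77).

The factor v**2 + v - 1/7 splits as (v - a)(v - a') with a = -1/2 - (1/14)*sqrt(77), a' = -1/2 + (1/14)*sqrt(77). At the order-3 pole a set g(v) = (v - a)^3*f(v) = [3/(7*(v + 5/7))] / (v - a')^3.
Order-3 pole: residue = g''(a)/2; g''(-1/2 - (1/14)*sqrt(77)) = 50421/4913 + (4533921/6539203)*sqrt(77), so the residue is 50421/9826 + (4533921/13078406)*sqrt(77).


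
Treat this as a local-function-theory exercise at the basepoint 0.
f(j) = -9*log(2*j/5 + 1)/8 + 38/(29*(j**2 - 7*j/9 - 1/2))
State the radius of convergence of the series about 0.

The radius of convergence is -7/18 + (1/18)*sqrt(211).

Denominator factor (j**2 - 7*j/9 - 1/2): discriminant 211/81, real irrational roots 7/18 + (1/18)*sqrt(211) and 7/18 - (1/18)*sqrt(211); poles of order 1, moduli 7/18 + (1/18)*sqrt(211) and -7/18 + (1/18)*sqrt(211).
Branch term (-9/8)*log(1 - j/(-5/2)): its argument vanishes at j = -5/2, a logarithmic branch point, modulus 5/2.
The radius of convergence is the smallest modulus among the singular points: -7/18 + (1/18)*sqrt(211).


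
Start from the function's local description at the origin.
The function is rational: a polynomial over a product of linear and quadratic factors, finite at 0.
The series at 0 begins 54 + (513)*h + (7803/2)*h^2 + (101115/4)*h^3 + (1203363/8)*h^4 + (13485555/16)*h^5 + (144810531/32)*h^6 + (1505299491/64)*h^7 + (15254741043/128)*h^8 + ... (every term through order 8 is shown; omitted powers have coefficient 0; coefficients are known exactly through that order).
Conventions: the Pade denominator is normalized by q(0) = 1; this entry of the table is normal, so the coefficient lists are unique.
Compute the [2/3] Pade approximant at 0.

Taylor coefficients needed (read off): a_0 = 54, a_1 = 513, a_2 = 7803/2, a_3 = 101115/4, a_4 = 1203363/8, a_5 = 13485555/16.
Write the denominator as Q(h) = 1 + q1*h + q2*h^2 + q3*h^3. Requiring Q*f - P = O(h^6) with deg P <= 2 kills the coefficients of h^3..h^5 in Q*f:
  h^3: a_3 + q1*a_2 + q2*a_1 + q3*a_0 = 0, i.e. 101115/4 + (7803/2)*q1 + (513)*q2 + (54)*q3 = 0.
  h^4: a_4 + q1*a_3 + q2*a_2 + q3*a_1 = 0, i.e. 1203363/8 + (101115/4)*q1 + (7803/2)*q2 + (513)*q3 = 0.
  h^5: a_5 + q1*a_4 + q2*a_3 + q3*a_2 = 0, i.e. 13485555/16 + (1203363/8)*q1 + (101115/4)*q2 + (7803/2)*q3 = 0.
Solving this linear system: q1 = -4583/502, q2 = 4614/251, q3 = 8457/502.
The numerator is Q*f truncated at degree 2: P0 = a_0 = 54; P1 = a_1 + q1*a_0 = 5022/251; P2 = a_2 + q1*a_1 + q2*a_0 = 52893/251.

The Pade approximant has numerator coefficients [54, 5022/251, 52893/251]; denominator coefficients [1, -4583/502, 4614/251, 8457/502].


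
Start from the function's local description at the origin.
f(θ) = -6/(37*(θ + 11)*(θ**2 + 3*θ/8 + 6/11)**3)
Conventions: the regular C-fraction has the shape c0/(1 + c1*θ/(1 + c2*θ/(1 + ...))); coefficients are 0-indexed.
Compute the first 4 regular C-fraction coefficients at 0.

Taylor coefficients (expand at 0): a_0 = -121/1332, a_1 = 4169/21312, a_2 = 12743/56832, a_3 = -10994305/10002432.
c0 = a_0 = -121/1332. Peel one level at a time: if S = 1 + c*θ/S' with S'(0) = 1, then c is the θ-coefficient of S and S' = c*θ/(S - 1).
S_1 = c0/f = 1 + (379/176)*θ + (1819/256)*θ^2 + ...; c1 = 379/176.
S_2 = c1*θ/(S_1 - 1) = 1 + (-20009/6064)*θ + (127466427/18386048)*θ^2 + ...; c2 = -20009/6064.
S_3 = c2*θ/(S_2 - 1) = 1 + (11587857/5515208)*θ + ...; c3 = 11587857/5515208.

The regular C-fraction coefficients are [-121/1332, 379/176, -20009/6064, 11587857/5515208].


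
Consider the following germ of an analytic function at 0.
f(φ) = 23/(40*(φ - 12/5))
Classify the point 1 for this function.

The point is a regular point.

Denominator factors: φ - 12/5 = -7/5 at φ = 1 — none vanishes.
So the germ continues analytically to 1.


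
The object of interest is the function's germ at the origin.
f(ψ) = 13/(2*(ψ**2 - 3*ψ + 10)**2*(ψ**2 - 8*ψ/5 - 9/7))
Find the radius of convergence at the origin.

Denominator factor (ψ**2 - 3*ψ + 10)^2: discriminant -31, complex-conjugate roots (3/2) + ((1/2)*sqrt(31))*i and (3/2) - ((1/2)*sqrt(31))*i; poles of order 2, moduli sqrt(10) and sqrt(10).
Denominator factor (ψ**2 - 8*ψ/5 - 9/7): discriminant 1348/175, real irrational roots 4/5 + (1/35)*sqrt(2359) and 4/5 - (1/35)*sqrt(2359); poles of order 1, moduli 4/5 + (1/35)*sqrt(2359) and -4/5 + (1/35)*sqrt(2359).
The radius of convergence is the smallest modulus among the singular points: -4/5 + (1/35)*sqrt(2359).

The radius of convergence is -4/5 + (1/35)*sqrt(2359).


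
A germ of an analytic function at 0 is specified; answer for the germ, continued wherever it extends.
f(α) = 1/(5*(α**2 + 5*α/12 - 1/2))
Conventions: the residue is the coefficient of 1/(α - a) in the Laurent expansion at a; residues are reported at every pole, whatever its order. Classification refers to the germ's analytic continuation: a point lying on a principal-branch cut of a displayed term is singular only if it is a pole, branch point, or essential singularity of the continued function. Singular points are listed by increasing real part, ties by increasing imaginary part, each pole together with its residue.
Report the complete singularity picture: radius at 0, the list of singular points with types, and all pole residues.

Radius of convergence at 0: -5/24 + (1/24)*sqrt(313).
At -5/24 - (1/24)*sqrt(313): a pole of order 1; residue -(12/1565)*sqrt(313).
At -5/24 + (1/24)*sqrt(313): a pole of order 1; residue (12/1565)*sqrt(313).

Denominator factor (α**2 + 5*α/12 - 1/2): discriminant 313/144, real irrational roots -5/24 + (1/24)*sqrt(313) and -5/24 - (1/24)*sqrt(313); poles of order 1, moduli -5/24 + (1/24)*sqrt(313) and 5/24 + (1/24)*sqrt(313).
The radius of convergence is the smallest modulus among the singular points: -5/24 + (1/24)*sqrt(313).
The factor α**2 + 5*α/12 - 1/2 splits as (α - a)(α - a') with a = -5/24 - (1/24)*sqrt(313), a' = -5/24 + (1/24)*sqrt(313). At the order-1 pole a set g(α) = (α - a)*f(α) = [1/5] / (α - a').
Simple pole: residue = g(a) at a = -5/24 - (1/24)*sqrt(313), which is -(12/1565)*sqrt(313).
The factor α**2 + 5*α/12 - 1/2 splits as (α - a)(α - a') with a = -5/24 + (1/24)*sqrt(313), a' = -5/24 - (1/24)*sqrt(313). At the order-1 pole a set g(α) = (α - a)*f(α) = [1/5] / (α - a').
Simple pole: residue = g(a) at a = -5/24 + (1/24)*sqrt(313), which is (12/1565)*sqrt(313).
List the singular points by increasing real part (a conjugate pair: the negative imaginary part first).


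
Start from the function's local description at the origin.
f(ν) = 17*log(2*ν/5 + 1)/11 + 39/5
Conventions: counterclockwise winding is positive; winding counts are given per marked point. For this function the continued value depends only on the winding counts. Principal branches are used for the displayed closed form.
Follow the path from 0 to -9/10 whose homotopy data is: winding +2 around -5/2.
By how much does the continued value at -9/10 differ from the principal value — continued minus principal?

Continued minus principal equals (68/11)*pi*i.

The rational part is single-valued and drops out of the difference; each branch term changes only by its own monodromy.
(17/11)*log(1 - ν/(-5/2)): each positive loop around -5/2 adds 2*pi*i to the log, so winding +2 contributes (17/11)*(2)*2*pi*i = (68/11)*pi*i.
Summing the contributions at ν = -9/10 gives (68/11)*pi*i.


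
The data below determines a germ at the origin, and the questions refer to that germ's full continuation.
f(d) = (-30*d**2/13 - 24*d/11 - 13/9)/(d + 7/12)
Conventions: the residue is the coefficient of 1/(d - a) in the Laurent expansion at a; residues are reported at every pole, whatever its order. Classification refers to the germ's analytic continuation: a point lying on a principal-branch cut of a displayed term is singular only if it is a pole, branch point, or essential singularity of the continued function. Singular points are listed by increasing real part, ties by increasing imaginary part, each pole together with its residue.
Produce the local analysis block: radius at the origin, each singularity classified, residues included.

Denominator factor (d + 7/12): pole of order 1 at -7/12, modulus 7/12.
The radius of convergence is the smallest modulus among the singular points: 7/12.
At the order-1 pole -7/12 set g(d) = (d - (-7/12))*f(d) = -30*d**2/13 - 24*d/11 - 13/9.
Simple pole: residue = g(a) at a = -7/12, which is -9853/10296.

Radius of convergence at 0: 7/12.
At -7/12: a pole of order 1; residue -9853/10296.


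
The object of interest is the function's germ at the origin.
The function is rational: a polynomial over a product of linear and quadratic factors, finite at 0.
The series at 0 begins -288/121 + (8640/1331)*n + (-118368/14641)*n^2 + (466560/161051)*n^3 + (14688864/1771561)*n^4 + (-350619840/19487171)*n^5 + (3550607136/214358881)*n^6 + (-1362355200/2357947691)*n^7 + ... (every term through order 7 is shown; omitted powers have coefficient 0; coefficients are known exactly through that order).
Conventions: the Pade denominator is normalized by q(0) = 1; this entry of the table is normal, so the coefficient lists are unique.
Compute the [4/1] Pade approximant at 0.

The Pade approximant has numerator coefficients [-288/121, 3335040/2514259, 165980448/27656849, -4455881280/304225339, 48784454496/3346478729]; denominator coefficients [1, 45090/20779].

Taylor coefficients needed (read off): a_0 = -288/121, a_1 = 8640/1331, a_2 = -118368/14641, a_3 = 466560/161051, a_4 = 14688864/1771561, a_5 = -350619840/19487171.
Write the denominator as Q(n) = 1 + q1*n. Requiring Q*f - P = O(n^6) with deg P <= 4 kills the coefficients of n^5..n^5 in Q*f:
  n^5: a_5 + q1*a_4 = 0, i.e. -350619840/19487171 + (14688864/1771561)*q1 = 0.
Solving this linear system: q1 = 45090/20779.
The numerator is Q*f truncated at degree 4: P0 = a_0 = -288/121; P1 = a_1 + q1*a_0 = 3335040/2514259; P2 = a_2 + q1*a_1 = 165980448/27656849; P3 = a_3 + q1*a_2 = -4455881280/304225339; P4 = a_4 + q1*a_3 = 48784454496/3346478729.


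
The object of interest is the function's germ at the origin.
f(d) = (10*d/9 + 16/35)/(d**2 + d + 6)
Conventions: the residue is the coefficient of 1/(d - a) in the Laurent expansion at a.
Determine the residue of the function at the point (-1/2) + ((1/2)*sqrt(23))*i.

The residue is (5/9) + ((31/7245)*sqrt(23))*i.

The factor d**2 + d + 6 splits as (d - a)(d - a') with a = (-1/2) + ((1/2)*sqrt(23))*i, a' = (-1/2) - ((1/2)*sqrt(23))*i. At the order-1 pole a set g(d) = (d - a)*f(d) = [10*d/9 + 16/35] / (d - a').
Simple pole: residue = g(a) at a = (-1/2) + ((1/2)*sqrt(23))*i, which is (5/9) + ((31/7245)*sqrt(23))*i.


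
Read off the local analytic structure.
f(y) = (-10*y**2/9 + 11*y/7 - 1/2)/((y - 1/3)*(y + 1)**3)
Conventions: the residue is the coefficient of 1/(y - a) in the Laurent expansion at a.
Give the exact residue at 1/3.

At the order-1 pole 1/3 set g(y) = (y - (1/3))*f(y) = (-10*y**2/9 + 11*y/7 - 1/2)/(y + 1)**3.
Simple pole: residue = g(a) at a = 1/3, which is -113/2688.

The residue is -113/2688.


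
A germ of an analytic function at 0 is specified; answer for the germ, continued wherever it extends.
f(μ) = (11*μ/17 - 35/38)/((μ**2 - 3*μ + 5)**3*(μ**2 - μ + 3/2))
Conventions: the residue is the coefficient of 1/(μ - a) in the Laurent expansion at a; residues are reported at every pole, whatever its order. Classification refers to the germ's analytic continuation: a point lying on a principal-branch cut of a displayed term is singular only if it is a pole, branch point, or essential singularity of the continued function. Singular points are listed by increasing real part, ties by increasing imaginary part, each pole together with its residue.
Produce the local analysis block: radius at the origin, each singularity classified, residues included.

Radius of convergence at 0: (1/2)*sqrt(6).
At (1/2) - ((1/2)*sqrt(5))*i: a pole of order 1; residue (-21076/1962225) - ((2528/1962225)*sqrt(5))*i.
At (1/2) + ((1/2)*sqrt(5))*i: a pole of order 1; residue (-21076/1962225) + ((2528/1962225)*sqrt(5))*i.
At (3/2) - ((1/2)*sqrt(11))*i: a pole of order 3; residue (21076/1962225) + ((72572/137459025)*sqrt(11))*i.
At (3/2) + ((1/2)*sqrt(11))*i: a pole of order 3; residue (21076/1962225) - ((72572/137459025)*sqrt(11))*i.

Denominator factor (μ**2 - μ + 3/2): discriminant -5, complex-conjugate roots (1/2) + ((1/2)*sqrt(5))*i and (1/2) - ((1/2)*sqrt(5))*i; poles of order 1, moduli (1/2)*sqrt(6) and (1/2)*sqrt(6).
Denominator factor (μ**2 - 3*μ + 5)^3: discriminant -11, complex-conjugate roots (3/2) + ((1/2)*sqrt(11))*i and (3/2) - ((1/2)*sqrt(11))*i; poles of order 3, moduli sqrt(5) and sqrt(5).
The radius of convergence is the smallest modulus among the singular points: (1/2)*sqrt(6).
The factor μ**2 - μ + 3/2 splits as (μ - a)(μ - a') with a = (1/2) - ((1/2)*sqrt(5))*i, a' = (1/2) + ((1/2)*sqrt(5))*i. At the order-1 pole a set g(μ) = (μ - a)*f(μ) = [(11*μ/17 - 35/38)/(μ**2 - 3*μ + 5)**3] / (μ - a').
Simple pole: residue = g(a) at a = (1/2) - ((1/2)*sqrt(5))*i, which is (-21076/1962225) - ((2528/1962225)*sqrt(5))*i.
The factor μ**2 - μ + 3/2 splits as (μ - a)(μ - a') with a = (1/2) + ((1/2)*sqrt(5))*i, a' = (1/2) - ((1/2)*sqrt(5))*i. At the order-1 pole a set g(μ) = (μ - a)*f(μ) = [(11*μ/17 - 35/38)/(μ**2 - 3*μ + 5)**3] / (μ - a').
Simple pole: residue = g(a) at a = (1/2) + ((1/2)*sqrt(5))*i, which is (-21076/1962225) + ((2528/1962225)*sqrt(5))*i.
The factor μ**2 - 3*μ + 5 splits as (μ - a)(μ - a') with a = (3/2) - ((1/2)*sqrt(11))*i, a' = (3/2) + ((1/2)*sqrt(11))*i. At the order-3 pole a set g(μ) = (μ - a)^3*f(μ) = [(11*μ/17 - 35/38)/(μ**2 - μ + 3/2)] / (μ - a')^3.
Order-3 pole: residue = g''(a)/2; g''((3/2) - ((1/2)*sqrt(11))*i) = (42152/1962225) + ((145144/137459025)*sqrt(11))*i, so the residue is (21076/1962225) + ((72572/137459025)*sqrt(11))*i.
The factor μ**2 - 3*μ + 5 splits as (μ - a)(μ - a') with a = (3/2) + ((1/2)*sqrt(11))*i, a' = (3/2) - ((1/2)*sqrt(11))*i. At the order-3 pole a set g(μ) = (μ - a)^3*f(μ) = [(11*μ/17 - 35/38)/(μ**2 - μ + 3/2)] / (μ - a')^3.
Order-3 pole: residue = g''(a)/2; g''((3/2) + ((1/2)*sqrt(11))*i) = (42152/1962225) - ((145144/137459025)*sqrt(11))*i, so the residue is (21076/1962225) - ((72572/137459025)*sqrt(11))*i.
List the singular points by increasing real part (a conjugate pair: the negative imaginary part first).


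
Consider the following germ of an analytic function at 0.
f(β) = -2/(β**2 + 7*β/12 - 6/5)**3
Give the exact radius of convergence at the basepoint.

The radius of convergence is -7/24 + (1/120)*sqrt(18505).

Denominator factor (β**2 + 7*β/12 - 6/5)^3: discriminant 3701/720, real irrational roots -7/24 + (1/120)*sqrt(18505) and -7/24 - (1/120)*sqrt(18505); poles of order 3, moduli -7/24 + (1/120)*sqrt(18505) and 7/24 + (1/120)*sqrt(18505).
The radius of convergence is the smallest modulus among the singular points: -7/24 + (1/120)*sqrt(18505).


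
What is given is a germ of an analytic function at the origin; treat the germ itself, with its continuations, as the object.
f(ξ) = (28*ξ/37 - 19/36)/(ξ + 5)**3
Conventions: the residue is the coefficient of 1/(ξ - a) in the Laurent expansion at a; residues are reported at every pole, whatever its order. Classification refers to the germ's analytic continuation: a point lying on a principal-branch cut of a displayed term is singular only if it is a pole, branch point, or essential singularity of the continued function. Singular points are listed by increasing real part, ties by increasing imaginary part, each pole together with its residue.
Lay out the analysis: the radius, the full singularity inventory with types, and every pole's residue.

Denominator factor (ξ + 5)^3: pole of order 3 at -5, modulus 5.
The radius of convergence is the smallest modulus among the singular points: 5.
At the order-3 pole -5 set g(ξ) = (ξ - (-5))^3*f(ξ) = 28*ξ/37 - 19/36.
Order-3 pole: residue = g''(a)/2; g''(-5) = 0, so the residue is 0.

Radius of convergence at 0: 5.
At -5: a pole of order 3; residue 0.


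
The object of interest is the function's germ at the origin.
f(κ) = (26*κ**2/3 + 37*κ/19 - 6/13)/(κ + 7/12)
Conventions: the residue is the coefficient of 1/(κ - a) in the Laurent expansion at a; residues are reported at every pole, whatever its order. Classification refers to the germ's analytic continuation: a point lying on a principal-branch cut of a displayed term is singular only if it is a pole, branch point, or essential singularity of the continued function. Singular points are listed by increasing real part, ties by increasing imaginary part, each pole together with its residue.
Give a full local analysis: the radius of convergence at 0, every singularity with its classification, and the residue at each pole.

Denominator factor (κ + 7/12): pole of order 1 at -7/12, modulus 7/12.
The radius of convergence is the smallest modulus among the singular points: 7/12.
At the order-1 pole -7/12 set g(κ) = (κ - (-7/12))*f(κ) = 26*κ**2/3 + 37*κ/19 - 6/13.
Simple pole: residue = g(a) at a = -7/12, which is 72109/53352.

Radius of convergence at 0: 7/12.
At -7/12: a pole of order 1; residue 72109/53352.


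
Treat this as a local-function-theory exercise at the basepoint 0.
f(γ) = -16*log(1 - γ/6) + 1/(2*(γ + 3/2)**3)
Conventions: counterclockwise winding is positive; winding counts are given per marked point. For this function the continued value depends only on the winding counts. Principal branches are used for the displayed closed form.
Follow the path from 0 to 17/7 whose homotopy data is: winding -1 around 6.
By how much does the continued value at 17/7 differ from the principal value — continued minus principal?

Continued minus principal equals (32)*pi*i.

The rational part is single-valued and drops out of the difference; each branch term changes only by its own monodromy.
(-16)*log(1 - γ/(6)): each positive loop around 6 adds 2*pi*i to the log, so winding -1 contributes (-16)*(-1)*2*pi*i = (32)*pi*i.
Summing the contributions at γ = 17/7 gives (32)*pi*i.


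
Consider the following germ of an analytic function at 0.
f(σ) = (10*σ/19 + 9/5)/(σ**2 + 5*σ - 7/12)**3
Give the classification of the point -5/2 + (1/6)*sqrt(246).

The denominator factor σ**2 + 5*σ - 7/12 vanishes at -5/2 + (1/6)*sqrt(246) and appears to the power 3; the numerator there equals 46/95 + (5/57)*sqrt(246), nonzero, and no other factor vanishes.
Hence a pole whose order is the multiplicity, 3.

The point is a pole of order 3.


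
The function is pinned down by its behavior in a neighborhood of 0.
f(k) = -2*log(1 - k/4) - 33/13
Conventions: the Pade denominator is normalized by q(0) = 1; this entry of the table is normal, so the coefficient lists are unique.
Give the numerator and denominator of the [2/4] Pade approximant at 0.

The Pade approximant has numerator coefficients [-33/13, 472061/365599, -2079521/14623960]; denominator coefficients [1, -17531/56246, 129907/6749520, 2977/13499040, 1001/129590784].

Taylor coefficients needed (expand at 0): a_0 = -33/13, a_1 = 1/2, a_2 = 1/16, a_3 = 1/96, a_4 = 1/512, a_5 = 1/2560, a_6 = 1/12288.
Write the denominator as Q(k) = 1 + q1*k + q2*k^2 + q3*k^3 + q4*k^4. Requiring Q*f - P = O(k^7) with deg P <= 2 kills the coefficients of k^3..k^6 in Q*f:
  k^3: a_3 + q1*a_2 + q2*a_1 + q3*a_0 = 0, i.e. 1/96 + (1/16)*q1 + (1/2)*q2 + (-33/13)*q3 = 0.
  k^4: a_4 + q1*a_3 + q2*a_2 + q3*a_1 + q4*a_0 = 0, i.e. 1/512 + (1/96)*q1 + (1/16)*q2 + (1/2)*q3 + (-33/13)*q4 = 0.
  k^5: a_5 + q1*a_4 + q2*a_3 + q3*a_2 + q4*a_1 = 0, i.e. 1/2560 + (1/512)*q1 + (1/96)*q2 + (1/16)*q3 + (1/2)*q4 = 0.
  k^6: a_6 + q1*a_5 + q2*a_4 + q3*a_3 + q4*a_2 = 0, i.e. 1/12288 + (1/2560)*q1 + (1/512)*q2 + (1/96)*q3 + (1/16)*q4 = 0.
Solving this linear system: q1 = -17531/56246, q2 = 129907/6749520, q3 = 2977/13499040, q4 = 1001/129590784.
The numerator is Q*f truncated at degree 2: P0 = a_0 = -33/13; P1 = a_1 + q1*a_0 = 472061/365599; P2 = a_2 + q1*a_1 + q2*a_0 = -2079521/14623960.


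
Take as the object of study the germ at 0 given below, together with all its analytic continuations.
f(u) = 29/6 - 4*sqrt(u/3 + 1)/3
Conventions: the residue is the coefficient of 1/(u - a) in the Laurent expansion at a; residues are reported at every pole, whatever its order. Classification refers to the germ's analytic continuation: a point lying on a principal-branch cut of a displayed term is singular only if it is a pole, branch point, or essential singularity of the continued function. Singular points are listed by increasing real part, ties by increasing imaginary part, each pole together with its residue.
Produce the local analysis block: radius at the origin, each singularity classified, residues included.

Branch term (-4/3)*sqrt(1 - u/(-3)): its argument vanishes at u = -3, a square-root branch point, modulus 3.
The radius of convergence is the smallest modulus among the singular points: 3.

Radius of convergence at 0: 3.
At -3: an algebraic (square-root) branch point.


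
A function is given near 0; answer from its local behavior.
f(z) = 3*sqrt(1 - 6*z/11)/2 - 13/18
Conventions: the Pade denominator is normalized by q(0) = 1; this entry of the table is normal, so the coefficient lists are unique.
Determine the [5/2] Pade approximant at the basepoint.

The Pade approximant has numerator coefficients [7/9, -21/22, 1077/3388, -405/18634, -1215/1639792, -729/18037712]; denominator coefficients [1, -54/77, 27/242].

Taylor coefficients needed (expand at 0): a_0 = 7/9, a_1 = -9/22, a_2 = -27/484, a_3 = -81/5324, a_4 = -1215/234256, a_5 = -5103/2576816, a_6 = -45927/56689952, a_7 = -19683/56689952.
Write the denominator as Q(z) = 1 + q1*z + q2*z^2. Requiring Q*f - P = O(z^8) with deg P <= 5 kills the coefficients of z^6..z^7 in Q*f:
  z^6: a_6 + q1*a_5 + q2*a_4 = 0, i.e. -45927/56689952 + (-5103/2576816)*q1 + (-1215/234256)*q2 = 0.
  z^7: a_7 + q1*a_6 + q2*a_5 = 0, i.e. -19683/56689952 + (-45927/56689952)*q1 + (-5103/2576816)*q2 = 0.
Solving this linear system: q1 = -54/77, q2 = 27/242.
The numerator is Q*f truncated at degree 5: P0 = a_0 = 7/9; P1 = a_1 + q1*a_0 = -21/22; P2 = a_2 + q1*a_1 + q2*a_0 = 1077/3388; P3 = a_3 + q1*a_2 + q2*a_1 = -405/18634; P4 = a_4 + q1*a_3 + q2*a_2 = -1215/1639792; P5 = a_5 + q1*a_4 + q2*a_3 = -729/18037712.


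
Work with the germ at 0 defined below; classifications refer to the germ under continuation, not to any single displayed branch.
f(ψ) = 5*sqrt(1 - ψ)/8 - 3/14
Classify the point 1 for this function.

The term (5/8)*sqrt(1 - ψ/(1)) has argument 1 - 1/(1) = 0 at 1: a square-root (algebraic, two-sheeted) branch point; the remaining terms are analytic or single-valued there.

The point is an algebraic (square-root) branch point.


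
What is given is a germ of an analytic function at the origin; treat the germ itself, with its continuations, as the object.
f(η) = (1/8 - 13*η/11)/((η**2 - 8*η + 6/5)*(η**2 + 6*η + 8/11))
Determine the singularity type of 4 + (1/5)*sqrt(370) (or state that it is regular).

The denominator factor η**2 - 8*η + 6/5 vanishes at 4 + (1/5)*sqrt(370) and appears to the power 1; the numerator there equals -405/88 - (13/55)*sqrt(370), nonzero, and no other factor vanishes.
Hence a pole whose order is the multiplicity, 1.

The point is a pole of order 1.


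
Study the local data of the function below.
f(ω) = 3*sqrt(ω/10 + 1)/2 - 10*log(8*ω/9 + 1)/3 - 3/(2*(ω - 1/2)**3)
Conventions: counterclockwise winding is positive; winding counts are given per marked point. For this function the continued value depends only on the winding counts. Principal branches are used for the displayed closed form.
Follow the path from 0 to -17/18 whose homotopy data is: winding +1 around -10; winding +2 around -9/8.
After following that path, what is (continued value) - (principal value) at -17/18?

Continued minus principal equals (-(1/10)*sqrt(815)) - ((40/3)*pi)*i.

The rational part is single-valued and drops out of the difference; each branch term changes only by its own monodromy.
(3/2)*sqrt(1 - ω/(-10)): winding +1 is odd, the square root flips sign, contributing -2*(3/2)*sqrt(1 - (-17/18)/(-10)) = -2*(3/2)*sqrt(163/180) = -(1/10)*sqrt(815).
(-10/3)*log(1 - ω/(-9/8)): each positive loop around -9/8 adds 2*pi*i to the log, so winding +2 contributes (-10/3)*(2)*2*pi*i = -(40/3)*pi*i.
Summing the contributions at ω = -17/18 gives (-(1/10)*sqrt(815)) - ((40/3)*pi)*i.


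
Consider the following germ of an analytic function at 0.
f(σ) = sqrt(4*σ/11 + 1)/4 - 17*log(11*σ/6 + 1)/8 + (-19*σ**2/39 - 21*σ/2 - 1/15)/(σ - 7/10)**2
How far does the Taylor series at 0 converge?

The radius of convergence is 6/11.

Denominator factor (σ - 7/10)^2: pole of order 2 at 7/10, modulus 7/10.
Branch term (1/4)*sqrt(1 - σ/(-11/4)): its argument vanishes at σ = -11/4, a square-root branch point, modulus 11/4.
Branch term (-17/8)*log(1 - σ/(-6/11)): its argument vanishes at σ = -6/11, a logarithmic branch point, modulus 6/11.
The radius of convergence is the smallest modulus among the singular points: 6/11.


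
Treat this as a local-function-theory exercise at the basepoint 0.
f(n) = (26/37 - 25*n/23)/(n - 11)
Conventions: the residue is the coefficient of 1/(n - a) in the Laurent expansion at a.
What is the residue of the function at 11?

At the order-1 pole 11 set g(n) = (n - (11))*f(n) = 26/37 - 25*n/23.
Simple pole: residue = g(a) at a = 11, which is -9577/851.

The residue is -9577/851.


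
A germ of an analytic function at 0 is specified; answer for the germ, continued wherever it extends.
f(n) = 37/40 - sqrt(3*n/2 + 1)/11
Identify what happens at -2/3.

The term (-1/11)*sqrt(1 - n/(-2/3)) has argument 1 - -2/3/(-2/3) = 0 at -2/3: a square-root (algebraic, two-sheeted) branch point; the remaining terms are analytic or single-valued there.

The point is an algebraic (square-root) branch point.


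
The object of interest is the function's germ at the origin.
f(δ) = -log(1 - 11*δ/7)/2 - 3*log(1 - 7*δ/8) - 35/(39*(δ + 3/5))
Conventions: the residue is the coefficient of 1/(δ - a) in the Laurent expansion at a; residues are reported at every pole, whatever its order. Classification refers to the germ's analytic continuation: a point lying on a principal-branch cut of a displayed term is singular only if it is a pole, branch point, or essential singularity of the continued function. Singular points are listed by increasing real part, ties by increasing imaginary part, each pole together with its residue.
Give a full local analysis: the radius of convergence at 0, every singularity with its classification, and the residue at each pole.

Denominator factor (δ + 3/5): pole of order 1 at -3/5, modulus 3/5.
Branch term (-3)*log(1 - δ/(8/7)): its argument vanishes at δ = 8/7, a logarithmic branch point, modulus 8/7.
Branch term (-1/2)*log(1 - δ/(7/11)): its argument vanishes at δ = 7/11, a logarithmic branch point, modulus 7/11.
The radius of convergence is the smallest modulus among the singular points: 3/5.
The branch terms are analytic at -3/5 and contribute nothing to the residue; only the rational part matters.
At the order-1 pole -3/5 set g(δ) = (δ - (-3/5))*(rational part) = -35/39.
Simple pole: residue = g(a) at a = -3/5, which is -35/39.
List the singular points by increasing real part (a conjugate pair: the negative imaginary part first).

Radius of convergence at 0: 3/5.
At -3/5: a pole of order 1; residue -35/39.
At 7/11: a logarithmic branch point.
At 8/7: a logarithmic branch point.


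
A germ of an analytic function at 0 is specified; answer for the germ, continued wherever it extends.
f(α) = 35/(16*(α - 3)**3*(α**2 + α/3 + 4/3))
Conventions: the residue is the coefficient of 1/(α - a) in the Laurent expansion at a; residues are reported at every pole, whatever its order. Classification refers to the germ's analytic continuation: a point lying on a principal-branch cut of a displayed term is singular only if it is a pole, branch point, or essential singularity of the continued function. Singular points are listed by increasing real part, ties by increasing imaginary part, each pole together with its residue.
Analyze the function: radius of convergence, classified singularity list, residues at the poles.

Denominator factor (α - 3)^3: pole of order 3 at 3, modulus 3.
Denominator factor (α**2 + α/3 + 4/3): discriminant -47/9, complex-conjugate roots (-1/6) + ((1/6)*sqrt(47))*i and (-1/6) - ((1/6)*sqrt(47))*i; poles of order 1, moduli (2/3)*sqrt(3) and (2/3)*sqrt(3).
The radius of convergence is the smallest modulus among the singular points: (2/3)*sqrt(3).
The factor α**2 + α/3 + 4/3 splits as (α - a)(α - a') with a = (-1/6) - ((1/6)*sqrt(47))*i, a' = (-1/6) + ((1/6)*sqrt(47))*i. At the order-1 pole a set g(α) = (α - a)*f(α) = [35/(16*(α - 3)**3)] / (α - a').
Simple pole: residue = g(a) at a = (-1/6) - ((1/6)*sqrt(47))*i, which is (-27195/1257728) - ((109725/59113216)*sqrt(47))*i.
The factor α**2 + α/3 + 4/3 splits as (α - a)(α - a') with a = (-1/6) + ((1/6)*sqrt(47))*i, a' = (-1/6) - ((1/6)*sqrt(47))*i. At the order-1 pole a set g(α) = (α - a)*f(α) = [35/(16*(α - 3)**3)] / (α - a').
Simple pole: residue = g(a) at a = (-1/6) + ((1/6)*sqrt(47))*i, which is (-27195/1257728) + ((109725/59113216)*sqrt(47))*i.
At the order-3 pole 3 set g(α) = (α - (3))^3*f(α) = 35/(16*(α**2 + α/3 + 4/3)).
Order-3 pole: residue = g''(a)/2; g''(3) = 27195/314432, so the residue is 27195/628864.
List the singular points by increasing real part (a conjugate pair: the negative imaginary part first).

Radius of convergence at 0: (2/3)*sqrt(3).
At (-1/6) - ((1/6)*sqrt(47))*i: a pole of order 1; residue (-27195/1257728) - ((109725/59113216)*sqrt(47))*i.
At (-1/6) + ((1/6)*sqrt(47))*i: a pole of order 1; residue (-27195/1257728) + ((109725/59113216)*sqrt(47))*i.
At 3: a pole of order 3; residue 27195/628864.


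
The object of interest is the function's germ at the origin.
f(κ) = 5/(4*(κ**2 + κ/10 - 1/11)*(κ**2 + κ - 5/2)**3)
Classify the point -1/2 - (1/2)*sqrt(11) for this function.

The point is a pole of order 3.

The denominator factor κ**2 + κ - 5/2 vanishes at -1/2 - (1/2)*sqrt(11) and appears to the power 3; the numerator there equals 5/4, nonzero, and no other factor vanishes.
Hence a pole whose order is the multiplicity, 3.


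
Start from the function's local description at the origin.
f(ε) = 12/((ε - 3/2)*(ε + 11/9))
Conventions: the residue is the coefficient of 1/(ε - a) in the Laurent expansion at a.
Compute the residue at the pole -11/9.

At the order-1 pole -11/9 set g(ε) = (ε - (-11/9))*f(ε) = 12/(ε - 3/2).
Simple pole: residue = g(a) at a = -11/9, which is -216/49.

The residue is -216/49.


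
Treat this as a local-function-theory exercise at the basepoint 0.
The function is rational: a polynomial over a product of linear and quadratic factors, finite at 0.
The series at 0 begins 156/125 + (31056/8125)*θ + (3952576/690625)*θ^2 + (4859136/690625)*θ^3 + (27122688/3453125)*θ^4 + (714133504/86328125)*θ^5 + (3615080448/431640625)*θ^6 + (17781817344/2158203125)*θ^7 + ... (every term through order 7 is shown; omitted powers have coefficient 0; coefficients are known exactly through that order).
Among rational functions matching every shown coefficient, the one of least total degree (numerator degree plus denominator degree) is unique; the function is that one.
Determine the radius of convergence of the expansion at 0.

The radius of convergence is 5/4.

No rational of total degree below 5 reproduces all 8 coefficients; solving the [2/3] Pade equations on them gives f(θ) = (35*θ**2/17 - 21*θ/13 - 39/16)/(θ - 5/4)**3, whose expansion matches every shown term.
Denominator factor (θ - 5/4)^3: pole of order 3 at 5/4, modulus 5/4.
The radius of convergence is the smallest modulus among the singular points: 5/4.


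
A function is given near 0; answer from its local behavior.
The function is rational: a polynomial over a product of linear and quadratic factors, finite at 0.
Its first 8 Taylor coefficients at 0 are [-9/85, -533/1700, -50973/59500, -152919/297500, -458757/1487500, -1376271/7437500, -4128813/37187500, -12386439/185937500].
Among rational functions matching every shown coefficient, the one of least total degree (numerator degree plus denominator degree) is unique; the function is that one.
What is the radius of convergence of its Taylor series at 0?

The radius of convergence is 5/3.

No rational of total degree below 3 reproduces all 8 coefficients; solving the [2/1] Pade equations on them gives f(d) = (39*d**2/35 + 5*d/12 + 3/17)/(d - 5/3), whose expansion matches every shown term.
Denominator factor (d - 5/3): pole of order 1 at 5/3, modulus 5/3.
The radius of convergence is the smallest modulus among the singular points: 5/3.


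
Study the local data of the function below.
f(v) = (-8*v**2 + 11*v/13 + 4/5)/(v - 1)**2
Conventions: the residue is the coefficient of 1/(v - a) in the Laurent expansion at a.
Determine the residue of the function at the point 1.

The residue is -197/13.

At the order-2 pole 1 set g(v) = (v - (1))^2*f(v) = -8*v**2 + 11*v/13 + 4/5.
Order-2 pole: residue = g'(a); g'(1) = -197/13, so the residue is -197/13.


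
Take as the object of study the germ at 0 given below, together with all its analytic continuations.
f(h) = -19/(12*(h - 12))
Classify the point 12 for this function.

The point is a pole of order 1.

The denominator factor h - 12 vanishes at 12 and appears to the power 1; the numerator there equals -19/12, nonzero, and no other factor vanishes.
Hence a pole whose order is the multiplicity, 1.


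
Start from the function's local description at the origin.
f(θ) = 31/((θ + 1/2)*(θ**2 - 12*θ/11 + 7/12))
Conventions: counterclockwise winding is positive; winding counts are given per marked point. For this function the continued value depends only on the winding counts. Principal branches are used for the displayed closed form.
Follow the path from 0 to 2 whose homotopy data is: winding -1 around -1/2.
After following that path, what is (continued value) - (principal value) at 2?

The function is rational, hence single-valued: continuing it around any pole returns the same value, so the difference is 0.

Continued minus principal equals 0.


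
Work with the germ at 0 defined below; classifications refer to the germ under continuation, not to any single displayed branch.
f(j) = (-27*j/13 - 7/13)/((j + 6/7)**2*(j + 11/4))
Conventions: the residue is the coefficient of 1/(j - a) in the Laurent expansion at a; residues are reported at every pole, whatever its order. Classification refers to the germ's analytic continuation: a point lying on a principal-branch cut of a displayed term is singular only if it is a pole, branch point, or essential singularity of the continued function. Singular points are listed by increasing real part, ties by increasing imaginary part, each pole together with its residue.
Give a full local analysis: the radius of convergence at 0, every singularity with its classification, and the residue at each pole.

Denominator factor (j + 11/4): pole of order 1 at -11/4, modulus 11/4.
Denominator factor (j + 6/7)^2: pole of order 2 at -6/7, modulus 6/7.
The radius of convergence is the smallest modulus among the singular points: 6/7.
At the order-1 pole -11/4 set g(j) = (j - (-11/4))*f(j) = (-27*j/13 - 7/13)/(j + 6/7)**2.
Simple pole: residue = g(a) at a = -11/4, which is 52724/36517.
At the order-2 pole -6/7 set g(j) = (j - (-6/7))^2*f(j) = (-27*j/13 - 7/13)/(j + 11/4).
Order-2 pole: residue = g'(a); g'(-6/7) = -52724/36517, so the residue is -52724/36517.
List the singular points by increasing real part (a conjugate pair: the negative imaginary part first).

Radius of convergence at 0: 6/7.
At -11/4: a pole of order 1; residue 52724/36517.
At -6/7: a pole of order 2; residue -52724/36517.


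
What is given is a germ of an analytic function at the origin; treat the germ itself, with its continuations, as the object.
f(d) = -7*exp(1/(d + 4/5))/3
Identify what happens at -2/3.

The point is a regular point.

There is no denominator, hence no pole anywhere.
The essential point of exp(1/(d - (-4/5))) is -4/5, not -2/3.
So the germ continues analytically to -2/3.


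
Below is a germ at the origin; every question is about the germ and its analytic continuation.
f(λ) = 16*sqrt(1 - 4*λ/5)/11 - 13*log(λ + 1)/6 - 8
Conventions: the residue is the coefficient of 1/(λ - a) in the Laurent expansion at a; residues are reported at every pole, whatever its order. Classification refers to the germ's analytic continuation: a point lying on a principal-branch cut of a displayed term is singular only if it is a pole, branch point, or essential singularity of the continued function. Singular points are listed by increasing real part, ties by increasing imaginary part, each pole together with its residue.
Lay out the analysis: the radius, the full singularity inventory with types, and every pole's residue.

Radius of convergence at 0: 1.
At -1: a logarithmic branch point.
At 5/4: an algebraic (square-root) branch point.

Branch term (16/11)*sqrt(1 - λ/(5/4)): its argument vanishes at λ = 5/4, a square-root branch point, modulus 5/4.
Branch term (-13/6)*log(1 - λ/(-1)): its argument vanishes at λ = -1, a logarithmic branch point, modulus 1.
The radius of convergence is the smallest modulus among the singular points: 1.
List the singular points by increasing real part (a conjugate pair: the negative imaginary part first).


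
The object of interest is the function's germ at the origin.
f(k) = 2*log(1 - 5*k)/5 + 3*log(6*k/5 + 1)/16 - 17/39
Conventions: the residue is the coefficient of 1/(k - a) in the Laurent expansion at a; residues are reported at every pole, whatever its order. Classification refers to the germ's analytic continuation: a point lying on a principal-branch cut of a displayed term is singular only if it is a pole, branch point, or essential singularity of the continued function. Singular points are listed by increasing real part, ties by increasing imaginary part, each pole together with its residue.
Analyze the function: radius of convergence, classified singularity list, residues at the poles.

Radius of convergence at 0: 1/5.
At -5/6: a logarithmic branch point.
At 1/5: a logarithmic branch point.

Branch term (3/16)*log(1 - k/(-5/6)): its argument vanishes at k = -5/6, a logarithmic branch point, modulus 5/6.
Branch term (2/5)*log(1 - k/(1/5)): its argument vanishes at k = 1/5, a logarithmic branch point, modulus 1/5.
The radius of convergence is the smallest modulus among the singular points: 1/5.
List the singular points by increasing real part (a conjugate pair: the negative imaginary part first).


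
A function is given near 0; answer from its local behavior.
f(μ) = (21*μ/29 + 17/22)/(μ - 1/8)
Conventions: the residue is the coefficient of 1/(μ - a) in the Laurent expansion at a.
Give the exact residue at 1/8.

At the order-1 pole 1/8 set g(μ) = (μ - (1/8))*f(μ) = 21*μ/29 + 17/22.
Simple pole: residue = g(a) at a = 1/8, which is 2203/2552.

The residue is 2203/2552.


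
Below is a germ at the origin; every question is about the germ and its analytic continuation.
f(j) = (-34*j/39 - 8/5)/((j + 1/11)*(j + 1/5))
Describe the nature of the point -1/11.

The point is a pole of order 1.

The denominator factor j + 1/11 vanishes at -1/11 and appears to the power 1; the numerator there equals -3262/2145, nonzero, and no other factor vanishes.
Hence a pole whose order is the multiplicity, 1.


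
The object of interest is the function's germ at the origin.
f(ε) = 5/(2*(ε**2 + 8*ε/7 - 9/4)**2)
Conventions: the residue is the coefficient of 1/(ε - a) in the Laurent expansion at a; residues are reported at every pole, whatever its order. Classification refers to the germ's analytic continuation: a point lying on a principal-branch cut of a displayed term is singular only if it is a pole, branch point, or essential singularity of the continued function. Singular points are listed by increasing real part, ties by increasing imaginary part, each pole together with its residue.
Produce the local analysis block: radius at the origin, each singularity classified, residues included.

Radius of convergence at 0: -4/7 + (1/14)*sqrt(505).
At -4/7 - (1/14)*sqrt(505): a pole of order 2; residue (343/51005)*sqrt(505).
At -4/7 + (1/14)*sqrt(505): a pole of order 2; residue -(343/51005)*sqrt(505).

Denominator factor (ε**2 + 8*ε/7 - 9/4)^2: discriminant 505/49, real irrational roots -4/7 + (1/14)*sqrt(505) and -4/7 - (1/14)*sqrt(505); poles of order 2, moduli -4/7 + (1/14)*sqrt(505) and 4/7 + (1/14)*sqrt(505).
The radius of convergence is the smallest modulus among the singular points: -4/7 + (1/14)*sqrt(505).
The factor ε**2 + 8*ε/7 - 9/4 splits as (ε - a)(ε - a') with a = -4/7 - (1/14)*sqrt(505), a' = -4/7 + (1/14)*sqrt(505). At the order-2 pole a set g(ε) = (ε - a)^2*f(ε) = [5/2] / (ε - a')^2.
Order-2 pole: residue = g'(a); g'(-4/7 - (1/14)*sqrt(505)) = (343/51005)*sqrt(505), so the residue is (343/51005)*sqrt(505).
The factor ε**2 + 8*ε/7 - 9/4 splits as (ε - a)(ε - a') with a = -4/7 + (1/14)*sqrt(505), a' = -4/7 - (1/14)*sqrt(505). At the order-2 pole a set g(ε) = (ε - a)^2*f(ε) = [5/2] / (ε - a')^2.
Order-2 pole: residue = g'(a); g'(-4/7 + (1/14)*sqrt(505)) = -(343/51005)*sqrt(505), so the residue is -(343/51005)*sqrt(505).
List the singular points by increasing real part (a conjugate pair: the negative imaginary part first).
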